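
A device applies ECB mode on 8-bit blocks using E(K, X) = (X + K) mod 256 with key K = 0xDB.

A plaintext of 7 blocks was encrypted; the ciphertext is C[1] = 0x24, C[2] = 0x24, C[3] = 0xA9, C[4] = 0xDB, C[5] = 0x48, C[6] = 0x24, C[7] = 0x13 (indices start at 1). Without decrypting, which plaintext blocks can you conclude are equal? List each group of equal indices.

P[1] = P[2] = P[6]

ECB encrypts each block independently with the same key, so equal ciphertext blocks imply equal plaintext blocks.
C[1] = C[2] = C[6] = 0x24, so P[1] = P[2] = P[6].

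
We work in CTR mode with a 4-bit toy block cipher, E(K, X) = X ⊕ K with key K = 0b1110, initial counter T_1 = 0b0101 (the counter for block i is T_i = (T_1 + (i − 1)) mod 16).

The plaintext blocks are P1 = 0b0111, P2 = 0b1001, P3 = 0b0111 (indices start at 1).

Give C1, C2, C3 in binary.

C1 = 0b1100, C2 = 0b0001, C3 = 0b1110

CTR encryption: S_i = E(K, T_i) where T_i is the counter for block i; C_i = P_i ⊕ S_i.
C1: T = 0b0101, S = E(K, T) = 0b1011; 0b0111 ⊕ 0b1011 = 0b1100.
C2: T = 0b0110, S = E(K, T) = 0b1000; 0b1001 ⊕ 0b1000 = 0b0001.
C3: T = 0b0111, S = E(K, T) = 0b1001; 0b0111 ⊕ 0b1001 = 0b1110.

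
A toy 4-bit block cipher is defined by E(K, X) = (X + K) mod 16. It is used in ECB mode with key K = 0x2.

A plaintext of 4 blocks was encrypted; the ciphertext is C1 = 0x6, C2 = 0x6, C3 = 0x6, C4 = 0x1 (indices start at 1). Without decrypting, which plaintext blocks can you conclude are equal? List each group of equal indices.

ECB encrypts each block independently with the same key, so equal ciphertext blocks imply equal plaintext blocks.
C1 = C2 = C3 = 0x6, so P1 = P2 = P3.

P1 = P2 = P3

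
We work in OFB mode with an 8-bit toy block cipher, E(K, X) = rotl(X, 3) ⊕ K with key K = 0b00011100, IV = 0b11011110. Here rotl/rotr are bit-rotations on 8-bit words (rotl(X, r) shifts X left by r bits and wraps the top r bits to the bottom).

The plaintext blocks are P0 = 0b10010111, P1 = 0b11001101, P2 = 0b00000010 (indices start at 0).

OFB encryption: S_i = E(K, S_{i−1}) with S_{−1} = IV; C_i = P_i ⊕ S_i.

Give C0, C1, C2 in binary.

C0 = 0b01111101, C1 = 0b10000110, C2 = 0b01000100

C0: S = E(K, 0b11011110) = 0b11101010; 0b10010111 ⊕ 0b11101010 = 0b01111101.
C1: S = E(K, 0b11101010) = 0b01001011; 0b11001101 ⊕ 0b01001011 = 0b10000110.
C2: S = E(K, 0b01001011) = 0b01000110; 0b00000010 ⊕ 0b01000110 = 0b01000100.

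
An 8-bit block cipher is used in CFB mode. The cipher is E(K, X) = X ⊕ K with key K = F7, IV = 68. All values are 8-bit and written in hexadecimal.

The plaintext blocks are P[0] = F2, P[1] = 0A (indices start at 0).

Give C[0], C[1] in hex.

C[0] = 6D, C[1] = 90

CFB encryption: C_i = P_i ⊕ E(K, C_{i−1}), with C_{−1} = IV.
C[0]: E(K, 68) = 9F; F2 ⊕ 9F = 6D.
C[1]: E(K, 6D) = 9A; 0A ⊕ 9A = 90.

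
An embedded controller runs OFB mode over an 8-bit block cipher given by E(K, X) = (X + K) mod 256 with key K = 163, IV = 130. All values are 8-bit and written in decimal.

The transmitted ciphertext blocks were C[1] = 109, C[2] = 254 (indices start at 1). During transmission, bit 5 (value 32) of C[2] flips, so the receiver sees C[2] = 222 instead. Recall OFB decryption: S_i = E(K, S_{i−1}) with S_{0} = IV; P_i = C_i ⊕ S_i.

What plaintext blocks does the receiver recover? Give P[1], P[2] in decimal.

P[1] = 72, P[2] = 22

Only C[2] changed, to 222. In OFB, a change in C_i flips the same bit in P_i only; the keystream is unaffected. Decrypting the received ciphertext:
P[1]: S = E(K, 130) = 37; 109 ⊕ 37 = 72.
P[2]: S = E(K, 37) = 200; 222 ⊕ 200 = 22.
Blocks that differ from the original plaintext: P[2].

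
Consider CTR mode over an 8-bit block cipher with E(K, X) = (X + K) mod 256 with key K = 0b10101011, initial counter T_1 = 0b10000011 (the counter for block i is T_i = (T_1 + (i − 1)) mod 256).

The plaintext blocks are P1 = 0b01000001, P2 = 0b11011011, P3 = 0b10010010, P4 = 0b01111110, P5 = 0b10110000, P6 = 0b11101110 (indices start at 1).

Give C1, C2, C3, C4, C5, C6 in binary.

CTR encryption: S_i = E(K, T_i) where T_i is the counter for block i; C_i = P_i ⊕ S_i.
C1: T = 0b10000011, S = E(K, T) = 0b00101110; 0b01000001 ⊕ 0b00101110 = 0b01101111.
C2: T = 0b10000100, S = E(K, T) = 0b00101111; 0b11011011 ⊕ 0b00101111 = 0b11110100.
C3: T = 0b10000101, S = E(K, T) = 0b00110000; 0b10010010 ⊕ 0b00110000 = 0b10100010.
C4: T = 0b10000110, S = E(K, T) = 0b00110001; 0b01111110 ⊕ 0b00110001 = 0b01001111.
C5: T = 0b10000111, S = E(K, T) = 0b00110010; 0b10110000 ⊕ 0b00110010 = 0b10000010.
C6: T = 0b10001000, S = E(K, T) = 0b00110011; 0b11101110 ⊕ 0b00110011 = 0b11011101.

C1 = 0b01101111, C2 = 0b11110100, C3 = 0b10100010, C4 = 0b01001111, C5 = 0b10000010, C6 = 0b11011101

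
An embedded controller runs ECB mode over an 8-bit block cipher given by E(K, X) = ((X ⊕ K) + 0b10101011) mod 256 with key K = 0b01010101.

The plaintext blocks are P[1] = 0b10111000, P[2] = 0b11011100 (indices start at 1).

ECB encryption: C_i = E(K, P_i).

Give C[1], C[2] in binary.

C[1]: E(K, 0b10111000) = 0b10011000.
C[2]: E(K, 0b11011100) = 0b00110100.

C[1] = 0b10011000, C[2] = 0b00110100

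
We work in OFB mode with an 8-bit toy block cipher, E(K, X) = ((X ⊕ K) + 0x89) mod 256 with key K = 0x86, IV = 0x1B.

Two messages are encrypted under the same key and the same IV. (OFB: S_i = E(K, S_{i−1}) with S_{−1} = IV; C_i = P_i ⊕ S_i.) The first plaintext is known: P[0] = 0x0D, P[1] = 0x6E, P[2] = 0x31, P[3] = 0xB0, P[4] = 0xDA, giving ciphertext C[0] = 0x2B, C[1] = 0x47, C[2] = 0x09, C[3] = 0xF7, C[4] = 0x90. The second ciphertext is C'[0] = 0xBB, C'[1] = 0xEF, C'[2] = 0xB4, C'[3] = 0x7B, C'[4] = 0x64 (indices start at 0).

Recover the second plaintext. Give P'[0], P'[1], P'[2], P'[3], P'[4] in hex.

P'[0] = 0x9D, P'[1] = 0xC6, P'[2] = 0x8C, P'[3] = 0x3C, P'[4] = 0x2E

In OFB with a reused IV, both messages share the same keystream S_i, so C_i ⊕ C'_i = P_i ⊕ P'_i and thus P'_i = P_i ⊕ C_i ⊕ C'_i.
P'[0]: 0x0D ⊕ 0x2B ⊕ 0xBB = 0x9D.
P'[1]: 0x6E ⊕ 0x47 ⊕ 0xEF = 0xC6.
P'[2]: 0x31 ⊕ 0x09 ⊕ 0xB4 = 0x8C.
P'[3]: 0xB0 ⊕ 0xF7 ⊕ 0x7B = 0x3C.
P'[4]: 0xDA ⊕ 0x90 ⊕ 0x64 = 0x2E.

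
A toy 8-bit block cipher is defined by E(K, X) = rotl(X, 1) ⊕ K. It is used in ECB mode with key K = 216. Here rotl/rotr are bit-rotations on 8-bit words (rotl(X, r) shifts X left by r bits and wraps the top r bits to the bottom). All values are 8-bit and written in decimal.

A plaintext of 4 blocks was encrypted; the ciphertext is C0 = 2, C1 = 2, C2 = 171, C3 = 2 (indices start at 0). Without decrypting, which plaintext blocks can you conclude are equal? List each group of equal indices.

P0 = P1 = P3

ECB encrypts each block independently with the same key, so equal ciphertext blocks imply equal plaintext blocks.
C0 = C1 = C3 = 2, so P0 = P1 = P3.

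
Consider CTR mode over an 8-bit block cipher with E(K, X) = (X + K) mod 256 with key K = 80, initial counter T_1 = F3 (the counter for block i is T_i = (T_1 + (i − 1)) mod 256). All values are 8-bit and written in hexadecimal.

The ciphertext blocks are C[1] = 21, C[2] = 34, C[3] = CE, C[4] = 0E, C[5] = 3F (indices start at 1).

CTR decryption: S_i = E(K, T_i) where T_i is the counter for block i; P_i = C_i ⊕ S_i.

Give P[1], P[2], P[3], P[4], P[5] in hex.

P[1]: T = F3, S = E(K, T) = 73; 21 ⊕ 73 = 52.
P[2]: T = F4, S = E(K, T) = 74; 34 ⊕ 74 = 40.
P[3]: T = F5, S = E(K, T) = 75; CE ⊕ 75 = BB.
P[4]: T = F6, S = E(K, T) = 76; 0E ⊕ 76 = 78.
P[5]: T = F7, S = E(K, T) = 77; 3F ⊕ 77 = 48.

P[1] = 52, P[2] = 40, P[3] = BB, P[4] = 78, P[5] = 48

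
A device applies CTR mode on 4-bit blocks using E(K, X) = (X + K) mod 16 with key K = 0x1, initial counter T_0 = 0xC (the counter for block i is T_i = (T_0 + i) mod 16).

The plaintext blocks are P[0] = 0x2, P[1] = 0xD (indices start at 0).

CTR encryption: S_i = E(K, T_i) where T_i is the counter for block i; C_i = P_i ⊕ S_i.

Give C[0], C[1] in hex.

C[0] = 0xF, C[1] = 0x3

C[0]: T = 0xC, S = E(K, T) = 0xD; 0x2 ⊕ 0xD = 0xF.
C[1]: T = 0xD, S = E(K, T) = 0xE; 0xD ⊕ 0xE = 0x3.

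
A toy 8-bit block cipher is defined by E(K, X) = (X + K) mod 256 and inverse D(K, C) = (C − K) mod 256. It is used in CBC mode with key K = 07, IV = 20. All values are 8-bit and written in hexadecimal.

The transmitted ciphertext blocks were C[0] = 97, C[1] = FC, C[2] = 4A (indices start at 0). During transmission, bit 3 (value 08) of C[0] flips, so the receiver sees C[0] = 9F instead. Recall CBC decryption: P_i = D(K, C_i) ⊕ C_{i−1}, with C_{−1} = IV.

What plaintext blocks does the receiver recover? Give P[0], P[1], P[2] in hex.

Only C[0] changed, to 9F. In CBC, a change in C_i garbles P_i and flips the same bit in P_{i+1}. Decrypting the received ciphertext:
P[0]: D(K, 9F) = 98; 98 ⊕ 20 = B8.
P[1]: D(K, FC) = F5; F5 ⊕ 9F = 6A.
P[2]: D(K, 4A) = 43; 43 ⊕ FC = BF.
Blocks that differ from the original plaintext: P[0], P[1].

P[0] = B8, P[1] = 6A, P[2] = BF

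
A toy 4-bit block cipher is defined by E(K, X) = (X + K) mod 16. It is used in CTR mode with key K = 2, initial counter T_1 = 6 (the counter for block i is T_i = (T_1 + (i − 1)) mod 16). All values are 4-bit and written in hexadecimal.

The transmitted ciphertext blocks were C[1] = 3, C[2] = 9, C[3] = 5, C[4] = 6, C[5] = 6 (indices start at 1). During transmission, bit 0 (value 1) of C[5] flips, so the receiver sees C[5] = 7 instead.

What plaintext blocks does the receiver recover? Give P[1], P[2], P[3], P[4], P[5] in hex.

P[1] = B, P[2] = 0, P[3] = F, P[4] = D, P[5] = B

CTR decryption: S_i = E(K, T_i) where T_i is the counter for block i; P_i = C_i ⊕ S_i.
Only C[5] changed, to 7. In CTR, a change in C_i flips the same bit in P_i only; the keystream is unaffected. Decrypting the received ciphertext:
P[1]: T = 6, S = E(K, T) = 8; 3 ⊕ 8 = B.
P[2]: T = 7, S = E(K, T) = 9; 9 ⊕ 9 = 0.
P[3]: T = 8, S = E(K, T) = A; 5 ⊕ A = F.
P[4]: T = 9, S = E(K, T) = B; 6 ⊕ B = D.
P[5]: T = A, S = E(K, T) = C; 7 ⊕ C = B.
Blocks that differ from the original plaintext: P[5].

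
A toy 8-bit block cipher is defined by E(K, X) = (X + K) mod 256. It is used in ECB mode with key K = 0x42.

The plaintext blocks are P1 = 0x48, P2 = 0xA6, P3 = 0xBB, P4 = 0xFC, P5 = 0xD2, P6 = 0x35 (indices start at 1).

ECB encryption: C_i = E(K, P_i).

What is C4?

C4 = 0x3E

C4: E(K, 0xFC) = 0x3E.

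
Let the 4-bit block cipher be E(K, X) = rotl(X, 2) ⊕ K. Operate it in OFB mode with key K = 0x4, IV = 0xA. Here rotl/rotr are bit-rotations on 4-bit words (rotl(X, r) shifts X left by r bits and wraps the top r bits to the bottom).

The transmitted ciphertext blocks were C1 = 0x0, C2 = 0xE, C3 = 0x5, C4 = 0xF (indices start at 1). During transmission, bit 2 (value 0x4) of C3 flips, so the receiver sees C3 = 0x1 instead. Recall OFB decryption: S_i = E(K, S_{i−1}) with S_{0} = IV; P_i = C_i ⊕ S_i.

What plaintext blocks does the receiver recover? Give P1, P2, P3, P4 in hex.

P1 = 0xE, P2 = 0x1, P3 = 0xA, P4 = 0x5

Only C3 changed, to 0x1. In OFB, a change in C_i flips the same bit in P_i only; the keystream is unaffected. Decrypting the received ciphertext:
P1: S = E(K, 0xA) = 0xE; 0x0 ⊕ 0xE = 0xE.
P2: S = E(K, 0xE) = 0xF; 0xE ⊕ 0xF = 0x1.
P3: S = E(K, 0xF) = 0xB; 0x1 ⊕ 0xB = 0xA.
P4: S = E(K, 0xB) = 0xA; 0xF ⊕ 0xA = 0x5.
Blocks that differ from the original plaintext: P3.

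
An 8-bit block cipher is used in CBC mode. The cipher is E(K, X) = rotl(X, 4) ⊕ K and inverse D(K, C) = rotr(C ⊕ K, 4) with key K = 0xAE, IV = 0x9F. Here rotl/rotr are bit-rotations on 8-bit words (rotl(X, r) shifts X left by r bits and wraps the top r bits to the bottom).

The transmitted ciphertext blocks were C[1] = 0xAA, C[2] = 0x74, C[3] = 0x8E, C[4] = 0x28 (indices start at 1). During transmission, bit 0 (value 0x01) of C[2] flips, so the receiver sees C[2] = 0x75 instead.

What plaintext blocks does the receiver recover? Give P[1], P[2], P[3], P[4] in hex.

CBC decryption: P_i = D(K, C_i) ⊕ C_{i−1}, with C_{0} = IV.
Only C[2] changed, to 0x75. In CBC, a change in C_i garbles P_i and flips the same bit in P_{i+1}. Decrypting the received ciphertext:
P[1]: D(K, 0xAA) = 0x40; 0x40 ⊕ 0x9F = 0xDF.
P[2]: D(K, 0x75) = 0xBD; 0xBD ⊕ 0xAA = 0x17.
P[3]: D(K, 0x8E) = 0x02; 0x02 ⊕ 0x75 = 0x77.
P[4]: D(K, 0x28) = 0x68; 0x68 ⊕ 0x8E = 0xE6.
Blocks that differ from the original plaintext: P[2], P[3].

P[1] = 0xDF, P[2] = 0x17, P[3] = 0x77, P[4] = 0xE6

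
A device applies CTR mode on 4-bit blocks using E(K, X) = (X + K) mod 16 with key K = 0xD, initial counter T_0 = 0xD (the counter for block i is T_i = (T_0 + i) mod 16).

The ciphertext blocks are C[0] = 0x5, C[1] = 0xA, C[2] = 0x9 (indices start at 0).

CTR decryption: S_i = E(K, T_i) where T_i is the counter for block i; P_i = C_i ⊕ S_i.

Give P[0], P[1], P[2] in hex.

P[0] = 0xF, P[1] = 0x1, P[2] = 0x5

P[0]: T = 0xD, S = E(K, T) = 0xA; 0x5 ⊕ 0xA = 0xF.
P[1]: T = 0xE, S = E(K, T) = 0xB; 0xA ⊕ 0xB = 0x1.
P[2]: T = 0xF, S = E(K, T) = 0xC; 0x9 ⊕ 0xC = 0x5.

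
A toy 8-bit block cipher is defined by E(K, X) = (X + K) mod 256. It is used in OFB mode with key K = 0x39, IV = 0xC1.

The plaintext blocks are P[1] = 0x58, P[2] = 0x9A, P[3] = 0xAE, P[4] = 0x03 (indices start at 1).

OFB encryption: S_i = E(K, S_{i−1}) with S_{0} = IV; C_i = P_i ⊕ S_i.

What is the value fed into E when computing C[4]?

C[1]: S = E(K, 0xC1) = 0xFA; 0x58 ⊕ 0xFA = 0xA2.
C[2]: S = E(K, 0xFA) = 0x33; 0x9A ⊕ 0x33 = 0xA9.
C[3]: S = E(K, 0x33) = 0x6C; 0xAE ⊕ 0x6C = 0xC2.
C[4]: S = E(K, 0x6C) = 0xA5; 0x03 ⊕ 0xA5 = 0xA6.
So the input to E for block [4] is 0x6C.

0x6C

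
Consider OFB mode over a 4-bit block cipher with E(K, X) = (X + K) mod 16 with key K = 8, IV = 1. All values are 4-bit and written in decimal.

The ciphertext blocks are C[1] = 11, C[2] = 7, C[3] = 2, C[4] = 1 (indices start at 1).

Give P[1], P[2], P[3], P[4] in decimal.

OFB decryption: S_i = E(K, S_{i−1}) with S_{0} = IV; P_i = C_i ⊕ S_i.
P[1]: S = E(K, 1) = 9; 11 ⊕ 9 = 2.
P[2]: S = E(K, 9) = 1; 7 ⊕ 1 = 6.
P[3]: S = E(K, 1) = 9; 2 ⊕ 9 = 11.
P[4]: S = E(K, 9) = 1; 1 ⊕ 1 = 0.

P[1] = 2, P[2] = 6, P[3] = 11, P[4] = 0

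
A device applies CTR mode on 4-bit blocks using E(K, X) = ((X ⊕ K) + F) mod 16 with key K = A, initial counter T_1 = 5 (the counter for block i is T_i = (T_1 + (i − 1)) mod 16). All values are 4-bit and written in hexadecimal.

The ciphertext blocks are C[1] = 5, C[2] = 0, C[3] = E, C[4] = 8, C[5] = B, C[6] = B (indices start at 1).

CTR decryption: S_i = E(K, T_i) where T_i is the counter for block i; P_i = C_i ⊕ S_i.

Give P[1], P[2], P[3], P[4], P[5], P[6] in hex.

P[1]: T = 5, S = E(K, T) = E; 5 ⊕ E = B.
P[2]: T = 6, S = E(K, T) = B; 0 ⊕ B = B.
P[3]: T = 7, S = E(K, T) = C; E ⊕ C = 2.
P[4]: T = 8, S = E(K, T) = 1; 8 ⊕ 1 = 9.
P[5]: T = 9, S = E(K, T) = 2; B ⊕ 2 = 9.
P[6]: T = A, S = E(K, T) = F; B ⊕ F = 4.

P[1] = B, P[2] = B, P[3] = 2, P[4] = 9, P[5] = 9, P[6] = 4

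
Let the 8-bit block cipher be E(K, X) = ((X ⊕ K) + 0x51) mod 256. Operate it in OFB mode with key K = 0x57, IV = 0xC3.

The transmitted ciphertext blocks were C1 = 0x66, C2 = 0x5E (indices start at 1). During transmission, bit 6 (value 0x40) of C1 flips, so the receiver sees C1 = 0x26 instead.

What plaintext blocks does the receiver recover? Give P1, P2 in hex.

OFB decryption: S_i = E(K, S_{i−1}) with S_{0} = IV; P_i = C_i ⊕ S_i.
Only C1 changed, to 0x26. In OFB, a change in C_i flips the same bit in P_i only; the keystream is unaffected. Decrypting the received ciphertext:
P1: S = E(K, 0xC3) = 0xE5; 0x26 ⊕ 0xE5 = 0xC3.
P2: S = E(K, 0xE5) = 0x03; 0x5E ⊕ 0x03 = 0x5D.
Blocks that differ from the original plaintext: P1.

P1 = 0xC3, P2 = 0x5D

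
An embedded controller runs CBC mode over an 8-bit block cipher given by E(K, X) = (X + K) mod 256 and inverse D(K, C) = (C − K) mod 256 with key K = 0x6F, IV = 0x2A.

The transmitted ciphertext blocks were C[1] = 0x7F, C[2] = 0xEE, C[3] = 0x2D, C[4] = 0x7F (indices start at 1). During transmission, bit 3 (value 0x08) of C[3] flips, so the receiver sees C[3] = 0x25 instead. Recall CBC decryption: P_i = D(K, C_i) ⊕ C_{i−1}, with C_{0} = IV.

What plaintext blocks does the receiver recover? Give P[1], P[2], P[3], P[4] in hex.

P[1] = 0x3A, P[2] = 0x00, P[3] = 0x58, P[4] = 0x35

Only C[3] changed, to 0x25. In CBC, a change in C_i garbles P_i and flips the same bit in P_{i+1}. Decrypting the received ciphertext:
P[1]: D(K, 0x7F) = 0x10; 0x10 ⊕ 0x2A = 0x3A.
P[2]: D(K, 0xEE) = 0x7F; 0x7F ⊕ 0x7F = 0x00.
P[3]: D(K, 0x25) = 0xB6; 0xB6 ⊕ 0xEE = 0x58.
P[4]: D(K, 0x7F) = 0x10; 0x10 ⊕ 0x25 = 0x35.
Blocks that differ from the original plaintext: P[3], P[4].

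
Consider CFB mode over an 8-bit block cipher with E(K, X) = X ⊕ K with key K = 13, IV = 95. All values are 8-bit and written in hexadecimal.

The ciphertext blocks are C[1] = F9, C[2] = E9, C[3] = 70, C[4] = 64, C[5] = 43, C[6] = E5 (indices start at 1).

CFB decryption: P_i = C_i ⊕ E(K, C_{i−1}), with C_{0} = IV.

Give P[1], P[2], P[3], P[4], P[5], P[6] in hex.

P[1]: E(K, 95) = 86; F9 ⊕ 86 = 7F.
P[2]: E(K, F9) = EA; E9 ⊕ EA = 03.
P[3]: E(K, E9) = FA; 70 ⊕ FA = 8A.
P[4]: E(K, 70) = 63; 64 ⊕ 63 = 07.
P[5]: E(K, 64) = 77; 43 ⊕ 77 = 34.
P[6]: E(K, 43) = 50; E5 ⊕ 50 = B5.

P[1] = 7F, P[2] = 03, P[3] = 8A, P[4] = 07, P[5] = 34, P[6] = B5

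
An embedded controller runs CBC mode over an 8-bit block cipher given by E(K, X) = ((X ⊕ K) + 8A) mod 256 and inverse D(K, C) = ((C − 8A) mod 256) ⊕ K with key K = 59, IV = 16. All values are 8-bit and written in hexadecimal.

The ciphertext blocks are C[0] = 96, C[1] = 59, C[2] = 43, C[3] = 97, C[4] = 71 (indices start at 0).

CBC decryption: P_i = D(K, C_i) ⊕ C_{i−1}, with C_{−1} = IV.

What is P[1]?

P[1]: D(K, 59) = 96; 96 ⊕ 96 = 00.

P[1] = 00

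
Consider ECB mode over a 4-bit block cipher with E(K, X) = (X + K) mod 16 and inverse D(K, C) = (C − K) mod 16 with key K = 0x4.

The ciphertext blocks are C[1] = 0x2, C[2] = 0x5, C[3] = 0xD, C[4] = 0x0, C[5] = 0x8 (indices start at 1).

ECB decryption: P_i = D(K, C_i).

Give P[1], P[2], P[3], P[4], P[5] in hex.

P[1] = 0xE, P[2] = 0x1, P[3] = 0x9, P[4] = 0xC, P[5] = 0x4

P[1]: D(K, 0x2) = 0xE.
P[2]: D(K, 0x5) = 0x1.
P[3]: D(K, 0xD) = 0x9.
P[4]: D(K, 0x0) = 0xC.
P[5]: D(K, 0x8) = 0x4.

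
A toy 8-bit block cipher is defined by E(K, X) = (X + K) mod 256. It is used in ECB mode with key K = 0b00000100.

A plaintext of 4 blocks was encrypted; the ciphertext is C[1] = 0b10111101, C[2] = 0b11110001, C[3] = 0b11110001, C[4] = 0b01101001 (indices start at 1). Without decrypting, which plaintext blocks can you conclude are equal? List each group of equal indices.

P[2] = P[3]

ECB encrypts each block independently with the same key, so equal ciphertext blocks imply equal plaintext blocks.
C[2] = C[3] = 0b11110001, so P[2] = P[3].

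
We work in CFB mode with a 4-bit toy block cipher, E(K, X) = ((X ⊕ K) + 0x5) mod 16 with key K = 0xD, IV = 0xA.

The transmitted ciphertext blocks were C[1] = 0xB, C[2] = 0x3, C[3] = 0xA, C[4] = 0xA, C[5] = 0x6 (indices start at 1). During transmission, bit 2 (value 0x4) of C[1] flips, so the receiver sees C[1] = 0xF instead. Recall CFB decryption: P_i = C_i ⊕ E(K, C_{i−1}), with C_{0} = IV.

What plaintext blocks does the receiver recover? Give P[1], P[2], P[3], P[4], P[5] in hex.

P[1] = 0x3, P[2] = 0x4, P[3] = 0x9, P[4] = 0x6, P[5] = 0xA

Only C[1] changed, to 0xF. In CFB, a change in C_i flips the same bit in P_i and garbles P_{i+1}. Decrypting the received ciphertext:
P[1]: E(K, 0xA) = 0xC; 0xF ⊕ 0xC = 0x3.
P[2]: E(K, 0xF) = 0x7; 0x3 ⊕ 0x7 = 0x4.
P[3]: E(K, 0x3) = 0x3; 0xA ⊕ 0x3 = 0x9.
P[4]: E(K, 0xA) = 0xC; 0xA ⊕ 0xC = 0x6.
P[5]: E(K, 0xA) = 0xC; 0x6 ⊕ 0xC = 0xA.
Blocks that differ from the original plaintext: P[1], P[2].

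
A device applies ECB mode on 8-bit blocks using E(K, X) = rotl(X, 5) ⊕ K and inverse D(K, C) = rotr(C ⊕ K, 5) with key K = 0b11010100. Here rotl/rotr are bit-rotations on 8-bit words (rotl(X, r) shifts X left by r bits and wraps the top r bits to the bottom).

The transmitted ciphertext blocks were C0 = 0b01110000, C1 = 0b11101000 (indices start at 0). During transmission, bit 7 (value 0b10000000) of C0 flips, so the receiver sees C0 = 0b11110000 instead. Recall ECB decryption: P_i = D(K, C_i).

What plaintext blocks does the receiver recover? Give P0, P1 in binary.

Only C0 changed, to 0b11110000. In ECB, a change in C_i affects only P_i. Decrypting the received ciphertext:
P0: D(K, 0b11110000) = 0b00100001.
P1: D(K, 0b11101000) = 0b11100001.
Blocks that differ from the original plaintext: P0.

P0 = 0b00100001, P1 = 0b11100001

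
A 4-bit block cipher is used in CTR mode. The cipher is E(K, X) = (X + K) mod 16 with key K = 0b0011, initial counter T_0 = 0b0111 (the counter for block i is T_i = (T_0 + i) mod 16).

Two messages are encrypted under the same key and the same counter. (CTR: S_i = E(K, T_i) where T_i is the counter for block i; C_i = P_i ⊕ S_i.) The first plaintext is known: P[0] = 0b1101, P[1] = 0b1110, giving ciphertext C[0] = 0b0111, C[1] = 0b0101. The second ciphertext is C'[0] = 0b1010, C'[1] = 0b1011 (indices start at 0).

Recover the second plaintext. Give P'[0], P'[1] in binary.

P'[0] = 0b0000, P'[1] = 0b0000

In CTR with a reused counter, both messages share the same keystream S_i, so C_i ⊕ C'_i = P_i ⊕ P'_i and thus P'_i = P_i ⊕ C_i ⊕ C'_i.
P'[0]: 0b1101 ⊕ 0b0111 ⊕ 0b1010 = 0b0000.
P'[1]: 0b1110 ⊕ 0b0101 ⊕ 0b1011 = 0b0000.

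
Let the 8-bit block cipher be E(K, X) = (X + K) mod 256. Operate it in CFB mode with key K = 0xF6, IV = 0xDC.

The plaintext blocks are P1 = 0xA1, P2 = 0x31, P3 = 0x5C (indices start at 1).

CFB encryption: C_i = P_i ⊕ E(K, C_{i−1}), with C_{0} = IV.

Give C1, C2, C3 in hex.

C1: E(K, 0xDC) = 0xD2; 0xA1 ⊕ 0xD2 = 0x73.
C2: E(K, 0x73) = 0x69; 0x31 ⊕ 0x69 = 0x58.
C3: E(K, 0x58) = 0x4E; 0x5C ⊕ 0x4E = 0x12.

C1 = 0x73, C2 = 0x58, C3 = 0x12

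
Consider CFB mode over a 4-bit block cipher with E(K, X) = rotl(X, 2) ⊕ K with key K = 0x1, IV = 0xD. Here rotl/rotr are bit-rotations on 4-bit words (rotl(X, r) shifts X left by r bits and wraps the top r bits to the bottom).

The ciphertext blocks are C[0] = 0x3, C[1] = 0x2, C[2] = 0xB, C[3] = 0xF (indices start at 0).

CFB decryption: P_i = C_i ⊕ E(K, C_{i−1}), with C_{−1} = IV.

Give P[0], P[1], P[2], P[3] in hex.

P[0]: E(K, 0xD) = 0x6; 0x3 ⊕ 0x6 = 0x5.
P[1]: E(K, 0x3) = 0xD; 0x2 ⊕ 0xD = 0xF.
P[2]: E(K, 0x2) = 0x9; 0xB ⊕ 0x9 = 0x2.
P[3]: E(K, 0xB) = 0xF; 0xF ⊕ 0xF = 0x0.

P[0] = 0x5, P[1] = 0xF, P[2] = 0x2, P[3] = 0x0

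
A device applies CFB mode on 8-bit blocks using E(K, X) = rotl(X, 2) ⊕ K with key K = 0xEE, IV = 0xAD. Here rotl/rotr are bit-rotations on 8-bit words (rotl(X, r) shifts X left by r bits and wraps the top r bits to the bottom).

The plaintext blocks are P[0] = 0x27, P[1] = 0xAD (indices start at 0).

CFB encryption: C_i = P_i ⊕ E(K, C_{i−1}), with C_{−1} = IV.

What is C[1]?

C[0]: E(K, 0xAD) = 0x58; 0x27 ⊕ 0x58 = 0x7F.
C[1]: E(K, 0x7F) = 0x13; 0xAD ⊕ 0x13 = 0xBE.

C[1] = 0xBE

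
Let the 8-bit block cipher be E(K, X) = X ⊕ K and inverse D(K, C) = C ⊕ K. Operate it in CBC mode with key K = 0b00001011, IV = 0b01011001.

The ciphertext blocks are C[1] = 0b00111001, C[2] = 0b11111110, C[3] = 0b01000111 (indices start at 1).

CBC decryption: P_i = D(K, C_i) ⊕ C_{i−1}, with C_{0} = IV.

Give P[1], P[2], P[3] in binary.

P[1]: D(K, 0b00111001) = 0b00110010; 0b00110010 ⊕ 0b01011001 = 0b01101011.
P[2]: D(K, 0b11111110) = 0b11110101; 0b11110101 ⊕ 0b00111001 = 0b11001100.
P[3]: D(K, 0b01000111) = 0b01001100; 0b01001100 ⊕ 0b11111110 = 0b10110010.

P[1] = 0b01101011, P[2] = 0b11001100, P[3] = 0b10110010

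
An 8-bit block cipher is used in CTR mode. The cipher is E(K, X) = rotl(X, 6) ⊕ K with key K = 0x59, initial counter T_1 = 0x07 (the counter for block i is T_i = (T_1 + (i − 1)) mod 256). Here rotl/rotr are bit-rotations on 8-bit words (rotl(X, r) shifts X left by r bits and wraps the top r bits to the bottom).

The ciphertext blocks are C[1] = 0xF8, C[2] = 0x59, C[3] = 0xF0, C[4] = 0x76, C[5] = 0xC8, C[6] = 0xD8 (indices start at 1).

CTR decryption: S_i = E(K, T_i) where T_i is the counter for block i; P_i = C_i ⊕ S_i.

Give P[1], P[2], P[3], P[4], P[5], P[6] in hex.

P[1] = 0x60, P[2] = 0x02, P[3] = 0xEB, P[4] = 0xAD, P[5] = 0x53, P[6] = 0x82

P[1]: T = 0x07, S = E(K, T) = 0x98; 0xF8 ⊕ 0x98 = 0x60.
P[2]: T = 0x08, S = E(K, T) = 0x5B; 0x59 ⊕ 0x5B = 0x02.
P[3]: T = 0x09, S = E(K, T) = 0x1B; 0xF0 ⊕ 0x1B = 0xEB.
P[4]: T = 0x0A, S = E(K, T) = 0xDB; 0x76 ⊕ 0xDB = 0xAD.
P[5]: T = 0x0B, S = E(K, T) = 0x9B; 0xC8 ⊕ 0x9B = 0x53.
P[6]: T = 0x0C, S = E(K, T) = 0x5A; 0xD8 ⊕ 0x5A = 0x82.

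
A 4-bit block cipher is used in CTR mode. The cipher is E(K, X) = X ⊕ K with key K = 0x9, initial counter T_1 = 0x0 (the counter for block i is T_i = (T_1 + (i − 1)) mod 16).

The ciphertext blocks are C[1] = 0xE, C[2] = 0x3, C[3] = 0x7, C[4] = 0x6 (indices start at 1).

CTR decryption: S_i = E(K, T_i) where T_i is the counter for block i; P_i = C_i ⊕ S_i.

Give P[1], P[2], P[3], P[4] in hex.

P[1] = 0x7, P[2] = 0xB, P[3] = 0xC, P[4] = 0xC

P[1]: T = 0x0, S = E(K, T) = 0x9; 0xE ⊕ 0x9 = 0x7.
P[2]: T = 0x1, S = E(K, T) = 0x8; 0x3 ⊕ 0x8 = 0xB.
P[3]: T = 0x2, S = E(K, T) = 0xB; 0x7 ⊕ 0xB = 0xC.
P[4]: T = 0x3, S = E(K, T) = 0xA; 0x6 ⊕ 0xA = 0xC.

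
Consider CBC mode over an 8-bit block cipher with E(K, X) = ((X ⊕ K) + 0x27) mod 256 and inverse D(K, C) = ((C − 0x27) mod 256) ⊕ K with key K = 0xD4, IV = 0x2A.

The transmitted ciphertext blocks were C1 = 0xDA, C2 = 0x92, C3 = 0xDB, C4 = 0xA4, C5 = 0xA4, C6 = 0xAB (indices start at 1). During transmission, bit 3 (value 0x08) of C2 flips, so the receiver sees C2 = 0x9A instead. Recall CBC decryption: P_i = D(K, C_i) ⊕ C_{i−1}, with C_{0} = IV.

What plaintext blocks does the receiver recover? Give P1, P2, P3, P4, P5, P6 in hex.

Only C2 changed, to 0x9A. In CBC, a change in C_i garbles P_i and flips the same bit in P_{i+1}. Decrypting the received ciphertext:
P1: D(K, 0xDA) = 0x67; 0x67 ⊕ 0x2A = 0x4D.
P2: D(K, 0x9A) = 0xA7; 0xA7 ⊕ 0xDA = 0x7D.
P3: D(K, 0xDB) = 0x60; 0x60 ⊕ 0x9A = 0xFA.
P4: D(K, 0xA4) = 0xA9; 0xA9 ⊕ 0xDB = 0x72.
P5: D(K, 0xA4) = 0xA9; 0xA9 ⊕ 0xA4 = 0x0D.
P6: D(K, 0xAB) = 0x50; 0x50 ⊕ 0xA4 = 0xF4.
Blocks that differ from the original plaintext: P2, P3.

P1 = 0x4D, P2 = 0x7D, P3 = 0xFA, P4 = 0x72, P5 = 0x0D, P6 = 0xF4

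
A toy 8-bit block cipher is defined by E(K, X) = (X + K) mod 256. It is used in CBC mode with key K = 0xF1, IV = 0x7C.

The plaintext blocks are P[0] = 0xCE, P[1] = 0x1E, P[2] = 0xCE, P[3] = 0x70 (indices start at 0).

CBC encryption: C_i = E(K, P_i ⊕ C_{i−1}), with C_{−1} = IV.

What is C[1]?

C[1] = 0xAE

C[0]: P[0] ⊕ 0x7C = 0xB2; E(K, 0xB2) = 0xA3.
C[1]: P[1] ⊕ 0xA3 = 0xBD; E(K, 0xBD) = 0xAE.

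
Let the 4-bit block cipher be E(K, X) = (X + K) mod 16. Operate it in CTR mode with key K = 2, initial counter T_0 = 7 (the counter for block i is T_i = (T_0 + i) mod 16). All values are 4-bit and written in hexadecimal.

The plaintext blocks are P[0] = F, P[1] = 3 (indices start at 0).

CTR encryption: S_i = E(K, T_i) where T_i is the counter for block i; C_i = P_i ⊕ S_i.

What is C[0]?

C[0]: T = 7, S = E(K, T) = 9; F ⊕ 9 = 6.

C[0] = 6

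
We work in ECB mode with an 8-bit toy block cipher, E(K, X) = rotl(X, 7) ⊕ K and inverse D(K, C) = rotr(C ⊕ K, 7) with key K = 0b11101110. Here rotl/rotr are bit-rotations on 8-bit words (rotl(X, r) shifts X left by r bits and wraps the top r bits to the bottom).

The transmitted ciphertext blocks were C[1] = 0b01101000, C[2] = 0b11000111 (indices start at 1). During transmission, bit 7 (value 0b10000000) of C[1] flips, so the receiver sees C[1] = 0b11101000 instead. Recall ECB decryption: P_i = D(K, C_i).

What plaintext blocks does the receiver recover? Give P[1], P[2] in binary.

Only C[1] changed, to 0b11101000. In ECB, a change in C_i affects only P_i. Decrypting the received ciphertext:
P[1]: D(K, 0b11101000) = 0b00001100.
P[2]: D(K, 0b11000111) = 0b01010010.
Blocks that differ from the original plaintext: P[1].

P[1] = 0b00001100, P[2] = 0b01010010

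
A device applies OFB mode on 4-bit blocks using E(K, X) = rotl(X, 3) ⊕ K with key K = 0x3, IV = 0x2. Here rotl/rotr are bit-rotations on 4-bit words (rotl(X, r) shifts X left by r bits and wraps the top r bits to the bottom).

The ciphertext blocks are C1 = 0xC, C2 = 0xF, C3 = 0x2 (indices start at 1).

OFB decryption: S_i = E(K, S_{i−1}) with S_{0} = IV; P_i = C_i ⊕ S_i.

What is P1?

P1 = 0xE

P1: S = E(K, 0x2) = 0x2; 0xC ⊕ 0x2 = 0xE.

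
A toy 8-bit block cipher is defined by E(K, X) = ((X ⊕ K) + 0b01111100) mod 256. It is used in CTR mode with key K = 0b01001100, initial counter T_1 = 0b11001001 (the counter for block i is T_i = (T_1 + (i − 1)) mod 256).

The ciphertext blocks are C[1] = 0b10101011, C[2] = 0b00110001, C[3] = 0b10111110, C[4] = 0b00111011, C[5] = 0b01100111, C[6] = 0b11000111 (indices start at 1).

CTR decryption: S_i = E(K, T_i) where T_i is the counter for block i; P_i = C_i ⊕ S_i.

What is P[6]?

P[6]: T = 0b11001110, S = E(K, T) = 0b11111110; 0b11000111 ⊕ 0b11111110 = 0b00111001.

P[6] = 0b00111001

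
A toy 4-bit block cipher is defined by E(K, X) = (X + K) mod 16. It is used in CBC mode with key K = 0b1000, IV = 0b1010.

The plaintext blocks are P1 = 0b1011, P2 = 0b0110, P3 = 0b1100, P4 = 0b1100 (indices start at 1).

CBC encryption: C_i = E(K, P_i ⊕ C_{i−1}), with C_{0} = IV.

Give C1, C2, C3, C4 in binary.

C1: P1 ⊕ 0b1010 = 0b0001; E(K, 0b0001) = 0b1001.
C2: P2 ⊕ 0b1001 = 0b1111; E(K, 0b1111) = 0b0111.
C3: P3 ⊕ 0b0111 = 0b1011; E(K, 0b1011) = 0b0011.
C4: P4 ⊕ 0b0011 = 0b1111; E(K, 0b1111) = 0b0111.

C1 = 0b1001, C2 = 0b0111, C3 = 0b0011, C4 = 0b0111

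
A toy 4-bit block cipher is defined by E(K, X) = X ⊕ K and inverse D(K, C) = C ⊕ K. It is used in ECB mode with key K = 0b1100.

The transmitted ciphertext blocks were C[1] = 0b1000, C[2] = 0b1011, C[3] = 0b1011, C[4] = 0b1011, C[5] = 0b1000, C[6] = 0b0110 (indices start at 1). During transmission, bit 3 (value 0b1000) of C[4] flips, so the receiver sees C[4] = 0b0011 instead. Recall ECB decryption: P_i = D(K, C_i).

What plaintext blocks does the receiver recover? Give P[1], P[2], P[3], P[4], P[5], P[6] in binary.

Only C[4] changed, to 0b0011. In ECB, a change in C_i affects only P_i. Decrypting the received ciphertext:
P[1]: D(K, 0b1000) = 0b0100.
P[2]: D(K, 0b1011) = 0b0111.
P[3]: D(K, 0b1011) = 0b0111.
P[4]: D(K, 0b0011) = 0b1111.
P[5]: D(K, 0b1000) = 0b0100.
P[6]: D(K, 0b0110) = 0b1010.
Blocks that differ from the original plaintext: P[4].

P[1] = 0b0100, P[2] = 0b0111, P[3] = 0b0111, P[4] = 0b1111, P[5] = 0b0100, P[6] = 0b1010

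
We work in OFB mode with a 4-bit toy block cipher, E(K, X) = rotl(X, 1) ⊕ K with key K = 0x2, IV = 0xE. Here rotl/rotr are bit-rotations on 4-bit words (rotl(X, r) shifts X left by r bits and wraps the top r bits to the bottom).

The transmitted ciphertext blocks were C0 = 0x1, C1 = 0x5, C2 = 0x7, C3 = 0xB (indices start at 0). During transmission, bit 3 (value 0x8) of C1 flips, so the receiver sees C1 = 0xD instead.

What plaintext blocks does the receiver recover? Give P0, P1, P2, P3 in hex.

P0 = 0xE, P1 = 0x0, P2 = 0xE, P3 = 0xA

OFB decryption: S_i = E(K, S_{i−1}) with S_{−1} = IV; P_i = C_i ⊕ S_i.
Only C1 changed, to 0xD. In OFB, a change in C_i flips the same bit in P_i only; the keystream is unaffected. Decrypting the received ciphertext:
P0: S = E(K, 0xE) = 0xF; 0x1 ⊕ 0xF = 0xE.
P1: S = E(K, 0xF) = 0xD; 0xD ⊕ 0xD = 0x0.
P2: S = E(K, 0xD) = 0x9; 0x7 ⊕ 0x9 = 0xE.
P3: S = E(K, 0x9) = 0x1; 0xB ⊕ 0x1 = 0xA.
Blocks that differ from the original plaintext: P1.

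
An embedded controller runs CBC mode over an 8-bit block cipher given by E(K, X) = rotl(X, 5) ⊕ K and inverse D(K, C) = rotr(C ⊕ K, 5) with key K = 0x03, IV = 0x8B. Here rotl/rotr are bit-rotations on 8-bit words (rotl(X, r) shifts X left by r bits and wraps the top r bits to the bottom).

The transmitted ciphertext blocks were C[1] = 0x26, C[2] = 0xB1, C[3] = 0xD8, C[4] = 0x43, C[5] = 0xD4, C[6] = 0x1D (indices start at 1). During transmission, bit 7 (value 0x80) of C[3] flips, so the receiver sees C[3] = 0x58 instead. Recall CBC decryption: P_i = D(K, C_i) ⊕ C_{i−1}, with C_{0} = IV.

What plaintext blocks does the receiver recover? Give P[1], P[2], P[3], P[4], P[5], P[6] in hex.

Only C[3] changed, to 0x58. In CBC, a change in C_i garbles P_i and flips the same bit in P_{i+1}. Decrypting the received ciphertext:
P[1]: D(K, 0x26) = 0x29; 0x29 ⊕ 0x8B = 0xA2.
P[2]: D(K, 0xB1) = 0x95; 0x95 ⊕ 0x26 = 0xB3.
P[3]: D(K, 0x58) = 0xDA; 0xDA ⊕ 0xB1 = 0x6B.
P[4]: D(K, 0x43) = 0x02; 0x02 ⊕ 0x58 = 0x5A.
P[5]: D(K, 0xD4) = 0xBE; 0xBE ⊕ 0x43 = 0xFD.
P[6]: D(K, 0x1D) = 0xF0; 0xF0 ⊕ 0xD4 = 0x24.
Blocks that differ from the original plaintext: P[3], P[4].

P[1] = 0xA2, P[2] = 0xB3, P[3] = 0x6B, P[4] = 0x5A, P[5] = 0xFD, P[6] = 0x24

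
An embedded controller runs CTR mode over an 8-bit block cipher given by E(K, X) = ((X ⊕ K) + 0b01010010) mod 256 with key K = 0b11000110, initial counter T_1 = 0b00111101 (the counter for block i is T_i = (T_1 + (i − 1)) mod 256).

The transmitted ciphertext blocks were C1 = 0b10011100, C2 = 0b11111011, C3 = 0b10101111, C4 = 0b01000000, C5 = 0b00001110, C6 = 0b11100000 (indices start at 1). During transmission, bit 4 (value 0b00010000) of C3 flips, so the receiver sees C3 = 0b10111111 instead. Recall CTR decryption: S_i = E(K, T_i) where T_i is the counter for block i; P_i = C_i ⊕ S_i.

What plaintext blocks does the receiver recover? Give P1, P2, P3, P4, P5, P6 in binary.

Only C3 changed, to 0b10111111. In CTR, a change in C_i flips the same bit in P_i only; the keystream is unaffected. Decrypting the received ciphertext:
P1: T = 0b00111101, S = E(K, T) = 0b01001101; 0b10011100 ⊕ 0b01001101 = 0b11010001.
P2: T = 0b00111110, S = E(K, T) = 0b01001010; 0b11111011 ⊕ 0b01001010 = 0b10110001.
P3: T = 0b00111111, S = E(K, T) = 0b01001011; 0b10111111 ⊕ 0b01001011 = 0b11110100.
P4: T = 0b01000000, S = E(K, T) = 0b11011000; 0b01000000 ⊕ 0b11011000 = 0b10011000.
P5: T = 0b01000001, S = E(K, T) = 0b11011001; 0b00001110 ⊕ 0b11011001 = 0b11010111.
P6: T = 0b01000010, S = E(K, T) = 0b11010110; 0b11100000 ⊕ 0b11010110 = 0b00110110.
Blocks that differ from the original plaintext: P3.

P1 = 0b11010001, P2 = 0b10110001, P3 = 0b11110100, P4 = 0b10011000, P5 = 0b11010111, P6 = 0b00110110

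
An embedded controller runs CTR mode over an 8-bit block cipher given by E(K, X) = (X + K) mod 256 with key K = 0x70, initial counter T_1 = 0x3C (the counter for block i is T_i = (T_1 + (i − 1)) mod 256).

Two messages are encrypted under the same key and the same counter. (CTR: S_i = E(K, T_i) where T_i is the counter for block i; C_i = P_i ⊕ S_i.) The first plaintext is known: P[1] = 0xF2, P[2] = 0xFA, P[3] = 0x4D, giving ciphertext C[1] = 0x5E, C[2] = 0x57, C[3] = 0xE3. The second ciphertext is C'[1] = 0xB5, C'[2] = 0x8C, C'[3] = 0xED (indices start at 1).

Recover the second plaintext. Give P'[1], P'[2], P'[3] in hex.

In CTR with a reused counter, both messages share the same keystream S_i, so C_i ⊕ C'_i = P_i ⊕ P'_i and thus P'_i = P_i ⊕ C_i ⊕ C'_i.
P'[1]: 0xF2 ⊕ 0x5E ⊕ 0xB5 = 0x19.
P'[2]: 0xFA ⊕ 0x57 ⊕ 0x8C = 0x21.
P'[3]: 0x4D ⊕ 0xE3 ⊕ 0xED = 0x43.

P'[1] = 0x19, P'[2] = 0x21, P'[3] = 0x43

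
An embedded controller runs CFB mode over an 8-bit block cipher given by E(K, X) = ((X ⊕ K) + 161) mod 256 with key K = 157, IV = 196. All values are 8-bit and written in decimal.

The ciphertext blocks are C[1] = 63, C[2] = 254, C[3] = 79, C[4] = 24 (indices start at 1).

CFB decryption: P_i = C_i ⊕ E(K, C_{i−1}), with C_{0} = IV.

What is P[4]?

P[4]: E(K, 79) = 115; 24 ⊕ 115 = 107.

P[4] = 107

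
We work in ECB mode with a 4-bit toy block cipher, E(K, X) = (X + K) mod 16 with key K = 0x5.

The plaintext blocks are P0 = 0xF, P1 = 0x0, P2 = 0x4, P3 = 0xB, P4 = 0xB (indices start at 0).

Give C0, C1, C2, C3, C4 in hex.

C0 = 0x4, C1 = 0x5, C2 = 0x9, C3 = 0x0, C4 = 0x0

ECB encryption: C_i = E(K, P_i).
C0: E(K, 0xF) = 0x4.
C1: E(K, 0x0) = 0x5.
C2: E(K, 0x4) = 0x9.
C3: E(K, 0xB) = 0x0.
C4: E(K, 0xB) = 0x0.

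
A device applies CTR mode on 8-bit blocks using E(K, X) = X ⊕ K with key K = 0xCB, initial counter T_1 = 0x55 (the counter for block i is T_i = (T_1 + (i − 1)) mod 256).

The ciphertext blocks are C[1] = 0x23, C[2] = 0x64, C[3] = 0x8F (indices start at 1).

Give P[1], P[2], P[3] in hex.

P[1] = 0xBD, P[2] = 0xF9, P[3] = 0x13

CTR decryption: S_i = E(K, T_i) where T_i is the counter for block i; P_i = C_i ⊕ S_i.
P[1]: T = 0x55, S = E(K, T) = 0x9E; 0x23 ⊕ 0x9E = 0xBD.
P[2]: T = 0x56, S = E(K, T) = 0x9D; 0x64 ⊕ 0x9D = 0xF9.
P[3]: T = 0x57, S = E(K, T) = 0x9C; 0x8F ⊕ 0x9C = 0x13.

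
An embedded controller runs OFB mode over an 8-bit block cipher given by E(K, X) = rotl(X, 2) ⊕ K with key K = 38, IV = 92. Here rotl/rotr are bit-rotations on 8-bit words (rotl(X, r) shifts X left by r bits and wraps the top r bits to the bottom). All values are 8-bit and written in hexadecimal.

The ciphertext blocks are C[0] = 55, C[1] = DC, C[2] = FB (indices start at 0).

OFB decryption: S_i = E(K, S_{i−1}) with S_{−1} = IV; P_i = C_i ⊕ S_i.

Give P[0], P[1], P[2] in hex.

P[0]: S = E(K, 92) = 72; 55 ⊕ 72 = 27.
P[1]: S = E(K, 72) = F1; DC ⊕ F1 = 2D.
P[2]: S = E(K, F1) = FF; FB ⊕ FF = 04.

P[0] = 27, P[1] = 2D, P[2] = 04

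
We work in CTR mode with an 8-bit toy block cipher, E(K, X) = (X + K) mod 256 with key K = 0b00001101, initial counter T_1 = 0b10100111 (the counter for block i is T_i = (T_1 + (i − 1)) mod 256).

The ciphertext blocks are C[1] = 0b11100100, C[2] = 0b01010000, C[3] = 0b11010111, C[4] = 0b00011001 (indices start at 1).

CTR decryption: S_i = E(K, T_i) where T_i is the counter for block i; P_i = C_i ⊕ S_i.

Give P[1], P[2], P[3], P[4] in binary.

P[1]: T = 0b10100111, S = E(K, T) = 0b10110100; 0b11100100 ⊕ 0b10110100 = 0b01010000.
P[2]: T = 0b10101000, S = E(K, T) = 0b10110101; 0b01010000 ⊕ 0b10110101 = 0b11100101.
P[3]: T = 0b10101001, S = E(K, T) = 0b10110110; 0b11010111 ⊕ 0b10110110 = 0b01100001.
P[4]: T = 0b10101010, S = E(K, T) = 0b10110111; 0b00011001 ⊕ 0b10110111 = 0b10101110.

P[1] = 0b01010000, P[2] = 0b11100101, P[3] = 0b01100001, P[4] = 0b10101110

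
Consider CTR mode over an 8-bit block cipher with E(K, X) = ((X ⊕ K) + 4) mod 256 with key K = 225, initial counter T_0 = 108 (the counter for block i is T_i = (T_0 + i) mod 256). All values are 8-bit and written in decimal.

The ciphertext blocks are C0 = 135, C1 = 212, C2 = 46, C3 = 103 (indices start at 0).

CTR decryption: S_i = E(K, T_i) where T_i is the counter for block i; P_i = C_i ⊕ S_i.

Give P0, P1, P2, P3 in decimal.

P0 = 22, P1 = 68, P2 = 189, P3 = 245

P0: T = 108, S = E(K, T) = 145; 135 ⊕ 145 = 22.
P1: T = 109, S = E(K, T) = 144; 212 ⊕ 144 = 68.
P2: T = 110, S = E(K, T) = 147; 46 ⊕ 147 = 189.
P3: T = 111, S = E(K, T) = 146; 103 ⊕ 146 = 245.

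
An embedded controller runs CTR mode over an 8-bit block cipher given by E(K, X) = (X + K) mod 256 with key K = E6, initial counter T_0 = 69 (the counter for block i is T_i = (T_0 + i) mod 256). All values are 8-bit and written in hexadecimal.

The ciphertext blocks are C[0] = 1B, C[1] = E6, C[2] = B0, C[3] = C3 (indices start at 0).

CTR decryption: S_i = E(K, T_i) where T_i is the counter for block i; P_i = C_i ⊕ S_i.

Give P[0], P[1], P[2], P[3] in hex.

P[0]: T = 69, S = E(K, T) = 4F; 1B ⊕ 4F = 54.
P[1]: T = 6A, S = E(K, T) = 50; E6 ⊕ 50 = B6.
P[2]: T = 6B, S = E(K, T) = 51; B0 ⊕ 51 = E1.
P[3]: T = 6C, S = E(K, T) = 52; C3 ⊕ 52 = 91.

P[0] = 54, P[1] = B6, P[2] = E1, P[3] = 91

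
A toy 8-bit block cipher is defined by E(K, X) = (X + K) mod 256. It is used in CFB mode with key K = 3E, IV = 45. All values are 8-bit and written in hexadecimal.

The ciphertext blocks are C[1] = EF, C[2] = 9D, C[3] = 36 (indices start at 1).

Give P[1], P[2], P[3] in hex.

P[1] = 6C, P[2] = B0, P[3] = ED

CFB decryption: P_i = C_i ⊕ E(K, C_{i−1}), with C_{0} = IV.
P[1]: E(K, 45) = 83; EF ⊕ 83 = 6C.
P[2]: E(K, EF) = 2D; 9D ⊕ 2D = B0.
P[3]: E(K, 9D) = DB; 36 ⊕ DB = ED.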